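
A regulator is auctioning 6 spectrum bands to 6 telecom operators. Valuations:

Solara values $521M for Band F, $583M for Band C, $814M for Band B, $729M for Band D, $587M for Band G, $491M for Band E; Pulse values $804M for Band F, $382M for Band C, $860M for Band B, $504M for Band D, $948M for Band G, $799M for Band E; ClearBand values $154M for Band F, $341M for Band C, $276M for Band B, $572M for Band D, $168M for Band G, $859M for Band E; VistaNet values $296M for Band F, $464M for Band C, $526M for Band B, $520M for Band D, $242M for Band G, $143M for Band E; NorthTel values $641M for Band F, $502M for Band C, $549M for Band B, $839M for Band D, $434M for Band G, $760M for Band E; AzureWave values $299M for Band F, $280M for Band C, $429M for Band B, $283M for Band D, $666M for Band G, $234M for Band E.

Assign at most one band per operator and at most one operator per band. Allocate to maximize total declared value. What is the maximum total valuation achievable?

Optimal: Solara→Band B ($814M), Pulse→Band F ($804M), ClearBand→Band E ($859M), VistaNet→Band C ($464M), NorthTel→Band D ($839M), AzureWave→Band G ($666M) — total 814+804+859+464+839+666 = $4446M.
Column-greedy (each band in turn goes to its best remaining operator) gives $3317M, worse by 1129.

Max total: $4446M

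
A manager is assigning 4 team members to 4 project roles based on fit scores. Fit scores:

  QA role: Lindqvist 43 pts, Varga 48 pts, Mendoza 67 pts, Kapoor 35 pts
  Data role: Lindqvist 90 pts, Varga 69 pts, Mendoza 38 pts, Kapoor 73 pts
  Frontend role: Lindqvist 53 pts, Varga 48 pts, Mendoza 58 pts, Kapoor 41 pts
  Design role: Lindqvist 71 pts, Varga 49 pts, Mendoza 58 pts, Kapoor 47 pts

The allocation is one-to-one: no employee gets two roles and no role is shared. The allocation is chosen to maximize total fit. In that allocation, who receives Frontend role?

Varga receives Frontend role.

Optimal: Lindqvist→Design role (71 pts), Varga→Frontend role (48 pts), Mendoza→QA role (67 pts), Kapoor→Data role (73 pts) — total 71+48+67+73 = 259 pts.
Column-greedy (each role in turn goes to its best remaining employee) gives 252 pts, worse by 7.
Varga's own top role is Data role (69 pts), but forcing Varga→Data role and reassigning the rest optimally gives only 248 pts — worse by 11.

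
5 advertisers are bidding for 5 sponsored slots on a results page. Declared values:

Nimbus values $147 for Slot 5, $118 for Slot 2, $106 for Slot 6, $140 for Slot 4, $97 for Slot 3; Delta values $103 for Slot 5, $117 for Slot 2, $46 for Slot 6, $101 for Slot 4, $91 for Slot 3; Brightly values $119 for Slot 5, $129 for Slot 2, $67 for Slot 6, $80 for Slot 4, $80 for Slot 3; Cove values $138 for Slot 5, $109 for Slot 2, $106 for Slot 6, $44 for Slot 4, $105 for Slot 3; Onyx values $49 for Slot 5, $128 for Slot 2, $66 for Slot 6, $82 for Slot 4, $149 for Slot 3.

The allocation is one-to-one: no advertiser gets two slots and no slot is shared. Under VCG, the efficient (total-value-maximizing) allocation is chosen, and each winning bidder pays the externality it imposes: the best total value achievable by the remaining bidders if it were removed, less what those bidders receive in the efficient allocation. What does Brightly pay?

Efficient allocation: Nimbus→Slot 5 ($147), Delta→Slot 4 ($101), Brightly→Slot 2 ($129), Cove→Slot 6 ($106), Onyx→Slot 3 ($149); total welfare W = $632.
Brightly receives Slot 2 at value $129, so the others get W − 129 = $503.
Without Brightly: best allocation of the remaining 4 bidders over all 5 slots is Nimbus→Slot 4 ($140), Delta→Slot 2 ($117), Cove→Slot 5 ($138), Onyx→Slot 3 ($149), total $544.
VCG payment = (others' best without Brightly) − (others' welfare with Brightly) = 544 − 503 = $41.

Brightly pays $41.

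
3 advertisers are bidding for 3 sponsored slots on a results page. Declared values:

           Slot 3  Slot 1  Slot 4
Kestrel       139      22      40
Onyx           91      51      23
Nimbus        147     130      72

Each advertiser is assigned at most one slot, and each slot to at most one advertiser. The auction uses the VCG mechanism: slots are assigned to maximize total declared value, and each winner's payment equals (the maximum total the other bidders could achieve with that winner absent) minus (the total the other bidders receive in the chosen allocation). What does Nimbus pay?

Efficient allocation: Kestrel→Slot 3 ($139), Onyx→Slot 4 ($23), Nimbus→Slot 1 ($130); total welfare W = $292.
Nimbus receives Slot 1 at value $130, so the others get W − 130 = $162.
Without Nimbus: best allocation of the remaining 2 bidders over all 3 slots is Kestrel→Slot 3 ($139), Onyx→Slot 1 ($51), total $190.
VCG payment = (others' best without Nimbus) − (others' welfare with Nimbus) = 190 − 162 = $28.

Nimbus pays $28.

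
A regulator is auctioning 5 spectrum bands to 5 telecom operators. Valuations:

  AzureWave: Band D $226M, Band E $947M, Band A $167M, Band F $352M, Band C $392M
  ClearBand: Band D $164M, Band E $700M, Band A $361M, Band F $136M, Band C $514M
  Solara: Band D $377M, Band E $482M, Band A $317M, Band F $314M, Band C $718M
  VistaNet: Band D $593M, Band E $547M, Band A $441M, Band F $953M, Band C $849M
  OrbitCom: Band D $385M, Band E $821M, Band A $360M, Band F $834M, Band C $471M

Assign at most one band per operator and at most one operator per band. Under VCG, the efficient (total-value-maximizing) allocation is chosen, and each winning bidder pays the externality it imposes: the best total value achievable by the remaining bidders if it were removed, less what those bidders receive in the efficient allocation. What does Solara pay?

Efficient allocation: AzureWave→Band E ($947M), ClearBand→Band A ($361M), Solara→Band C ($718M), VistaNet→Band D ($593M), OrbitCom→Band F ($834M); total welfare W = $3453M.
Solara receives Band C at value $718M, so the others get W − 718 = $2735M.
Without Solara: best allocation of the remaining 4 bidders over all 5 bands is AzureWave→Band E ($947M), ClearBand→Band A ($361M), VistaNet→Band C ($849M), OrbitCom→Band F ($834M), total $2991M.
VCG payment = (others' best without Solara) − (others' welfare with Solara) = 2991 − 2735 = $256M.

Solara pays $256M.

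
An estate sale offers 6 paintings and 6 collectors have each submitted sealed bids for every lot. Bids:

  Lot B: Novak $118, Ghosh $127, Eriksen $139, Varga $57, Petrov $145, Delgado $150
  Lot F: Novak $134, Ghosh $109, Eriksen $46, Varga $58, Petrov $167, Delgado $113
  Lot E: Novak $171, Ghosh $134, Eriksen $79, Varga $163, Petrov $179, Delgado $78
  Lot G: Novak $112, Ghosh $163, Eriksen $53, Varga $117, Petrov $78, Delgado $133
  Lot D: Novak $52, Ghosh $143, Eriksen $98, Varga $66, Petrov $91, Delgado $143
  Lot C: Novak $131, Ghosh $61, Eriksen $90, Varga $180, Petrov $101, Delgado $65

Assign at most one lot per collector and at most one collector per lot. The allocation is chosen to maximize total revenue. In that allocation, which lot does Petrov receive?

This is a one-to-one assignment (maximum-weight bipartite matching).
Optimal: Novak→Lot E ($171), Ghosh→Lot G ($163), Eriksen→Lot B ($139), Varga→Lot C ($180), Petrov→Lot F ($167), Delgado→Lot D ($143) — total 171+163+139+180+167+143 = $963.
Next-best assignment: Novak→Lot F, Ghosh→Lot G, Eriksen→Lot B, Varga→Lot C, Petrov→Lot E, Delgado→Lot D = $938.
Swapping Eriksen↔Ghosh (Eriksen→Lot G $53, Ghosh→Lot B $127) loses 122.
No other one-to-one assignment exceeds $963.
Petrov's own top lot is Lot E ($179), but forcing Petrov→Lot E and reassigning the rest optimally gives only $938 — worse by 25.

Petrov receives Lot F.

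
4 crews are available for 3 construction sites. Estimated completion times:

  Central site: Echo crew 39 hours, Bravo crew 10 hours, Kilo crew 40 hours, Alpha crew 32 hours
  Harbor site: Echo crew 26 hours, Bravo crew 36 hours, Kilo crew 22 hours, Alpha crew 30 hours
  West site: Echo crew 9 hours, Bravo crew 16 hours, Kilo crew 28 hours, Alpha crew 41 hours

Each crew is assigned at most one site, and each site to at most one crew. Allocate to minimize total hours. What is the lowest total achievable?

Optimal: Bravo crew→Central site (10 hours), Kilo crew→Harbor site (22 hours), Echo crew→West site (9 hours) — total 10+22+9 = 41 hours.
Swapping Echo crew↔Bravo crew (Echo crew→Central site 39 hours, Bravo crew→West site 16 hours) adds 36.

Min total: 41 hours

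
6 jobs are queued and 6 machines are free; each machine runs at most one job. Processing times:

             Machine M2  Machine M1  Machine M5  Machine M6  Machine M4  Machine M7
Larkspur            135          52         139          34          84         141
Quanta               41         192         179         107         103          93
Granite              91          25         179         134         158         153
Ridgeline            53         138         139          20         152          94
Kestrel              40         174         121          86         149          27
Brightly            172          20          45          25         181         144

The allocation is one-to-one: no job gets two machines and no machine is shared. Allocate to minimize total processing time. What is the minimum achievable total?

Minimum total: 242 min

Optimal: Larkspur→Machine M4 (84 min), Quanta→Machine M2 (41 min), Granite→Machine M1 (25 min), Ridgeline→Machine M6 (20 min), Kestrel→Machine M7 (27 min), Brightly→Machine M5 (45 min) — total 84+41+25+20+27+45 = 242 min.
Column-greedy (each machine in turn goes to its cheapest remaining job) gives 475 min, worse by 233.
Swapping Quanta↔Brightly (Quanta→Machine M5 179 min, Brightly→Machine M2 172 min) adds 265.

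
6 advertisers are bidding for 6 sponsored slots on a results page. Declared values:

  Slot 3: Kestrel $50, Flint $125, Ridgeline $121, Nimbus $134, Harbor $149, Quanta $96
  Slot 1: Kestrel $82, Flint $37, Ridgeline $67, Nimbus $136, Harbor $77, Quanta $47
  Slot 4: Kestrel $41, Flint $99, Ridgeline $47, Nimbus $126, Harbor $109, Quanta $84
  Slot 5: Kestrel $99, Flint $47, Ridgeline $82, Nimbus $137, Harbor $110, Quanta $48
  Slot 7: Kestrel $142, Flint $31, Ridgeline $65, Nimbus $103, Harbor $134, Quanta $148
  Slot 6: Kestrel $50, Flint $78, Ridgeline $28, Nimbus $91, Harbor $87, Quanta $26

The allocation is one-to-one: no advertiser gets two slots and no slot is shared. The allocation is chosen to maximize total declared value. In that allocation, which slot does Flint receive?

This is the linear assignment problem.
Optimal: Kestrel→Slot 5 ($99), Flint→Slot 6 ($78), Ridgeline→Slot 3 ($121), Nimbus→Slot 1 ($136), Harbor→Slot 4 ($109), Quanta→Slot 7 ($148) — total 99+78+121+136+109+148 = $691.
Column-greedy (each slot in turn goes to its best remaining advertiser) gives $659, worse by 32.
Swapping Ridgeline↔Nimbus (Ridgeline→Slot 1 $67, Nimbus→Slot 3 $134) loses 56.
Flint's own top slot is Slot 3 ($125), but forcing Flint→Slot 3 and reassigning the rest optimally gives only $656 — worse by 35.

Flint receives Slot 6.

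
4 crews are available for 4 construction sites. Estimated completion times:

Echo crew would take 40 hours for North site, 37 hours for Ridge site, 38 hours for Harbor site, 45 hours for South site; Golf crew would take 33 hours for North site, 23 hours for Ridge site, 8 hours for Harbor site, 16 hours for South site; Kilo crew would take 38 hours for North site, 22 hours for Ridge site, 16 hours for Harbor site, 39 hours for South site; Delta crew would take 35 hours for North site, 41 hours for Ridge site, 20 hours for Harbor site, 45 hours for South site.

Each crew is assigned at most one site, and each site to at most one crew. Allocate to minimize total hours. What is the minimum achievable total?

Min total: 98 hours

Optimal: Echo crew→North site (40 hours), Golf crew→South site (16 hours), Kilo crew→Ridge site (22 hours), Delta crew→Harbor site (20 hours) — total 40+16+22+20 = 98 hours.
Row-greedy (each crew in turn takes its cheapest remaining site) gives 128 hours, worse by 30.
Every other assignment is strictly worse.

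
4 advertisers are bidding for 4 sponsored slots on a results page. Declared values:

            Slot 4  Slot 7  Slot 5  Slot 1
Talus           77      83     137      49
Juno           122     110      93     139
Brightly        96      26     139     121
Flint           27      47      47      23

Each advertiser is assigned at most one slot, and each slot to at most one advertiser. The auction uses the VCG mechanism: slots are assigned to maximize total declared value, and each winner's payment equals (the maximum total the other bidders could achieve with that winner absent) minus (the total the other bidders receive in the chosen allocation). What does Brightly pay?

Efficient allocation: Talus→Slot 5 ($137), Juno→Slot 4 ($122), Brightly→Slot 1 ($121), Flint→Slot 7 ($47); total welfare W = $427.
Brightly receives Slot 1 at value $121, so the others get W − 121 = $306.
Without Brightly: best allocation of the remaining 3 bidders over all 4 slots is Talus→Slot 5 ($137), Juno→Slot 1 ($139), Flint→Slot 7 ($47), total $323.
VCG payment = (others' best without Brightly) − (others' welfare with Brightly) = 323 − 306 = $17.

Brightly pays $17.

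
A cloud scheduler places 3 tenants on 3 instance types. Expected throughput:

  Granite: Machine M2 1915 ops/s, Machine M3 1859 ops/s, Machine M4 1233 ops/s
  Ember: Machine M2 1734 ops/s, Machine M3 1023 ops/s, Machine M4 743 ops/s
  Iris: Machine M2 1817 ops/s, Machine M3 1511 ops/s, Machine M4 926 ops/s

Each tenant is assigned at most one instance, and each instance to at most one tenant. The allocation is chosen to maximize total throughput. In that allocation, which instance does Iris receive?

Iris receives Machine M4.

Optimal: Granite→Machine M3 (1859 ops/s), Ember→Machine M2 (1734 ops/s), Iris→Machine M4 (926 ops/s) — total 1859+1734+926 = 4519 ops/s.
Row-greedy (each tenant in turn takes its best remaining instance) gives 3864 ops/s, worse by 655.
Checked against all permutations: 4519 ops/s is optimal.
Iris's own top instance is Machine M2 (1817 ops/s), but forcing Iris→Machine M2 and reassigning the rest optimally gives only 4419 ops/s — worse by 100.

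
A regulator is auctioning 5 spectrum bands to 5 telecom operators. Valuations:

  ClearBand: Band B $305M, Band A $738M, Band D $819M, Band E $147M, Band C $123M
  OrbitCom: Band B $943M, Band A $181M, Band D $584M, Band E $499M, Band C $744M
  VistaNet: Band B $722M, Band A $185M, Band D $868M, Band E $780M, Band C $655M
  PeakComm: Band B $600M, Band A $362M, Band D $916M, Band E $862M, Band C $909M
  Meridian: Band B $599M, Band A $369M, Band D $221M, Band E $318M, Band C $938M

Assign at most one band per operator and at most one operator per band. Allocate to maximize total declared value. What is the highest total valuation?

Max total: $4349M

Treat this as an assignment problem: match each operator to one band.
Optimal: ClearBand→Band A ($738M), OrbitCom→Band B ($943M), VistaNet→Band D ($868M), PeakComm→Band E ($862M), Meridian→Band C ($938M) — total 738+943+868+862+938 = $4349M.
Column-greedy (each band in turn goes to its best remaining operator) gives $4315M, worse by 34.
Checked against all permutations: $4349M is optimal.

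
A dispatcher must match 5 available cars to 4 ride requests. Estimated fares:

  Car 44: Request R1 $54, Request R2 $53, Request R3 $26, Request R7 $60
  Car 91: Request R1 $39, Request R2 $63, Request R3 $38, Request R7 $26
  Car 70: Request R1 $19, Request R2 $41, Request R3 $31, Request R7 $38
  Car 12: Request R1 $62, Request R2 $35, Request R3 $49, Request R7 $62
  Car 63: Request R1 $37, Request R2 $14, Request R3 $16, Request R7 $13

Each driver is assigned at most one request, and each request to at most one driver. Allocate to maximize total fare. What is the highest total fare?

Maximum total: $216

Optimal: Car 12→Request R1 ($62), Car 91→Request R2 ($63), Car 70→Request R3 ($31), Car 44→Request R7 ($60) — total 62+63+31+60 = $216.
Swapping Car 12↔Car 44 (Car 12→Request R7 $62, Car 44→Request R1 $54) loses 6.
Checked against all permutations: $216 is optimal.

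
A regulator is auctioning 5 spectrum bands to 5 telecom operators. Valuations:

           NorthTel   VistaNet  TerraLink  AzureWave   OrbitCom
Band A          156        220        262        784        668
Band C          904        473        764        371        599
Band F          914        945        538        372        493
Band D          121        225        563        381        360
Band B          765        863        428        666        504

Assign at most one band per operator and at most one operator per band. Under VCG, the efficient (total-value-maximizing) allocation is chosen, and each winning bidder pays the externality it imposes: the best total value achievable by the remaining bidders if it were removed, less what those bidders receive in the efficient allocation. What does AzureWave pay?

Efficient allocation: NorthTel→Band C ($904M), VistaNet→Band F ($945M), TerraLink→Band D ($563M), AzureWave→Band B ($666M), OrbitCom→Band A ($668M); total welfare W = $3746M.
AzureWave receives Band B at value $666M, so the others get W − 666 = $3080M.
Without AzureWave: best allocation of the remaining 4 bidders over all 5 bands is NorthTel→Band F ($914M), VistaNet→Band B ($863M), TerraLink→Band C ($764M), OrbitCom→Band A ($668M), total $3209M.
VCG payment = (others' best without AzureWave) − (others' welfare with AzureWave) = 3209 − 3080 = $129M.

AzureWave pays $129M.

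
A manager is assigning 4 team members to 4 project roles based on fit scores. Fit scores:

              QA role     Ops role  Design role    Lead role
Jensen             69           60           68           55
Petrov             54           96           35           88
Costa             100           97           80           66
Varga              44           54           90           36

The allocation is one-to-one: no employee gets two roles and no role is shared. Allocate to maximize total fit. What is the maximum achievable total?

Maximum total: 344 pts

Optimal: Jensen→QA role (69 pts), Petrov→Lead role (88 pts), Costa→Ops role (97 pts), Varga→Design role (90 pts) — total 69+88+97+90 = 344 pts.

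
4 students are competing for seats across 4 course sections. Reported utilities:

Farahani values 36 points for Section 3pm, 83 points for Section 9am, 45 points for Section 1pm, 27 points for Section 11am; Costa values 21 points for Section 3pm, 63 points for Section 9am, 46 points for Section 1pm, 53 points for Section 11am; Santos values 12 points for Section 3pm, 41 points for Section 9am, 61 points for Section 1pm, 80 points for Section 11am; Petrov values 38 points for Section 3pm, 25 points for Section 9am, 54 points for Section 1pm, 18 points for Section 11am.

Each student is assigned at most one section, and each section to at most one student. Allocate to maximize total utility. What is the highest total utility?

Optimal: Farahani→Section 9am (83 points), Costa→Section 1pm (46 points), Santos→Section 11am (80 points), Petrov→Section 3pm (38 points) — total 83+46+80+38 = 247 points.

Max total: 247 points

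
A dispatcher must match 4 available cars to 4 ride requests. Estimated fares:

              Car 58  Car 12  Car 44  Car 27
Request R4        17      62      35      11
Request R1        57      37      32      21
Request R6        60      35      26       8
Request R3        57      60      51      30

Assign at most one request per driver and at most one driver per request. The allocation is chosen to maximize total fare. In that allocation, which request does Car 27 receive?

Optimal: Car 58→Request R6 ($60), Car 12→Request R4 ($62), Car 44→Request R3 ($51), Car 27→Request R1 ($21) — total 60+62+51+21 = $194.
Column-greedy (each request in turn goes to its best remaining driver) gives $175, worse by 19.
Next-best assignment: Car 58→Request R6, Car 12→Request R4, Car 44→Request R1, Car 27→Request R3 = $184.
Swapping Car 44↔Car 12 (Car 44→Request R4 $35, Car 12→Request R3 $60) loses 18.
Car 27's own top request is Request R3 ($30), but forcing Car 27→Request R3 and reassigning the rest optimally gives only $184 — worse by 10.

Car 27 receives Request R1.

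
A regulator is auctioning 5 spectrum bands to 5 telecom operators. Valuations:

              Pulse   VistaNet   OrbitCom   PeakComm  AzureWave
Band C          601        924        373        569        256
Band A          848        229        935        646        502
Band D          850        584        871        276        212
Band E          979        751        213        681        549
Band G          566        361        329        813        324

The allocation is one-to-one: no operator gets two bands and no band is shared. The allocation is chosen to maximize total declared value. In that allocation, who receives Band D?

OrbitCom receives Band D.

Treat this as an assignment problem: match each operator to one band.
Optimal: Pulse→Band E ($979M), VistaNet→Band C ($924M), OrbitCom→Band D ($871M), PeakComm→Band G ($813M), AzureWave→Band A ($502M) — total 979+924+871+813+502 = $4089M.
Row-greedy (each operator in turn takes its best remaining band) gives $3863M, worse by 226.
OrbitCom's own top band is Band A ($935M), but forcing OrbitCom→Band A and reassigning the rest optimally gives only $4071M — worse by 18.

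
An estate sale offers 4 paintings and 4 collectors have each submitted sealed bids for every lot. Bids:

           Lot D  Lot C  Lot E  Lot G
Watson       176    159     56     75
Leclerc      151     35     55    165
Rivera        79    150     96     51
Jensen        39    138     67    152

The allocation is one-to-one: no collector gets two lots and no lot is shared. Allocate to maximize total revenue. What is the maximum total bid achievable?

Maximum total: $575

Optimal: Watson→Lot D ($176), Leclerc→Lot G ($165), Rivera→Lot E ($96), Jensen→Lot C ($138) — total 176+165+96+138 = $575.
Column-greedy (each lot in turn goes to its best remaining collector) gives $558, worse by 17.
Checked against all permutations: $575 is optimal.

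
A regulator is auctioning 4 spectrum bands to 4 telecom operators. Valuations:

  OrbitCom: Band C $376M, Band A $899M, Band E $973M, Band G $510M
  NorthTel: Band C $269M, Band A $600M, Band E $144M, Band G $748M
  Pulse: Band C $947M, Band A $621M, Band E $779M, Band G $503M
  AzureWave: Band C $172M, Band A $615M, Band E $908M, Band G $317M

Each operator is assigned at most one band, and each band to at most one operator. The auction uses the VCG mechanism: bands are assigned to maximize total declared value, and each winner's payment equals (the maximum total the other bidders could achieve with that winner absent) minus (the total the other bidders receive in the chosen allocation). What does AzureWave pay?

AzureWave pays $74M.

Efficient allocation: OrbitCom→Band A ($899M), NorthTel→Band G ($748M), Pulse→Band C ($947M), AzureWave→Band E ($908M); total welfare W = $3502M.
AzureWave receives Band E at value $908M, so the others get W − 908 = $2594M.
Without AzureWave: best allocation of the remaining 3 bidders over all 4 bands is OrbitCom→Band E ($973M), NorthTel→Band G ($748M), Pulse→Band C ($947M), total $2668M.
VCG payment = (others' best without AzureWave) − (others' welfare with AzureWave) = 2668 − 2594 = $74M.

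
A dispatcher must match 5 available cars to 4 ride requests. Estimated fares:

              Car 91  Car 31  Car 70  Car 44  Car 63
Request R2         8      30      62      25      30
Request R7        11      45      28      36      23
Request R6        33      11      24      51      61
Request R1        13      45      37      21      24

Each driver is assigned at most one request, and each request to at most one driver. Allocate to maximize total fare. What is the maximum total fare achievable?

Max total: $204

Optimal: Car 70→Request R2 ($62), Car 44→Request R7 ($36), Car 63→Request R6 ($61), Car 31→Request R1 ($45) — total 62+36+61+45 = $204.
Column-greedy (each request in turn goes to its best remaining driver) gives $189, worse by 15.
Next-best assignment: Car 70→Request R2, Car 31→Request R7, Car 63→Request R6, Car 44→Request R1 = $189.
Every other assignment is strictly worse.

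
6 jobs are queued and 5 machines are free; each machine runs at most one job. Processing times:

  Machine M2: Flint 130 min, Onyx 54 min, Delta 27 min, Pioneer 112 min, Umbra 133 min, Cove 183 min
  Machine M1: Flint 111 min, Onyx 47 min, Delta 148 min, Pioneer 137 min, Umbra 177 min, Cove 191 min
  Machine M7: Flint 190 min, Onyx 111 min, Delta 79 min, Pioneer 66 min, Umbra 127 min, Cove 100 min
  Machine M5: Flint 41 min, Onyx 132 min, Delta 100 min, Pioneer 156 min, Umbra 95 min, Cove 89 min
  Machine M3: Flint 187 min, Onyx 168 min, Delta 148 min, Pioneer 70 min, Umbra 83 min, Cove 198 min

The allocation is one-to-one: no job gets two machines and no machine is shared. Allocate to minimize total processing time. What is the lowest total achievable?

Optimal: Delta→Machine M2 (27 min), Onyx→Machine M1 (47 min), Pioneer→Machine M7 (66 min), Flint→Machine M5 (41 min), Umbra→Machine M3 (83 min) — total 27+47+66+41+83 = 264 min.
Next-best assignment: Delta→Machine M2, Onyx→Machine M1, Cove→Machine M7, Flint→Machine M5, Pioneer→Machine M3 = 285 min.
Swapping Flint↔Umbra (Flint→Machine M3 187 min, Umbra→Machine M5 95 min) adds 158.

Min total: 264 min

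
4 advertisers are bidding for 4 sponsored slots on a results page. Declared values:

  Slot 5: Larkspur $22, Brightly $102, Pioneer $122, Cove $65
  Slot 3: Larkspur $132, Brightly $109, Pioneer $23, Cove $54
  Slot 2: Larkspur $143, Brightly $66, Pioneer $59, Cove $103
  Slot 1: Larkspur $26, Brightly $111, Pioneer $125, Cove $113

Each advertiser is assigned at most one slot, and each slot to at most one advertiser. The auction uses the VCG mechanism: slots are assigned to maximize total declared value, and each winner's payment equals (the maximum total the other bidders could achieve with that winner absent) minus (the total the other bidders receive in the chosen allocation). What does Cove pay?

Cove pays $3.

Efficient allocation: Larkspur→Slot 2 ($143), Brightly→Slot 3 ($109), Pioneer→Slot 5 ($122), Cove→Slot 1 ($113); total welfare W = $487.
Cove receives Slot 1 at value $113, so the others get W − 113 = $374.
Without Cove: best allocation of the remaining 3 bidders over all 4 slots is Larkspur→Slot 2 ($143), Brightly→Slot 3 ($109), Pioneer→Slot 1 ($125), total $377.
VCG payment = (others' best without Cove) − (others' welfare with Cove) = 377 − 374 = $3.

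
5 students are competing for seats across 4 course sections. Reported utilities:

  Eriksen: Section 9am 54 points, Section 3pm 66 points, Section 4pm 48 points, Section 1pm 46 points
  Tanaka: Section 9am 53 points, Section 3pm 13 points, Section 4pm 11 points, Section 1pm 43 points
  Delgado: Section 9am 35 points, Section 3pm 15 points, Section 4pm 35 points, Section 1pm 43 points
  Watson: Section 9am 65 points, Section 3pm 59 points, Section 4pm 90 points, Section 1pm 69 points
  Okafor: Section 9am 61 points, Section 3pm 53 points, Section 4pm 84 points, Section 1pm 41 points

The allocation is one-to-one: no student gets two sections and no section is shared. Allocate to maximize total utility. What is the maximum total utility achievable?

Max total: 272 points

This is a one-to-one assignment (maximum-weight bipartite matching).
Optimal: Tanaka→Section 9am (53 points), Eriksen→Section 3pm (66 points), Okafor→Section 4pm (84 points), Watson→Section 1pm (69 points) — total 53+66+84+69 = 272 points.
Max-entry greedy (repeatedly take the single best remaining cell) gives 260 points, worse by 12.
Next-best assignment: Okafor→Section 9am, Eriksen→Section 3pm, Watson→Section 4pm, Tanaka→Section 1pm = 260 points.
No other one-to-one assignment exceeds 272 points.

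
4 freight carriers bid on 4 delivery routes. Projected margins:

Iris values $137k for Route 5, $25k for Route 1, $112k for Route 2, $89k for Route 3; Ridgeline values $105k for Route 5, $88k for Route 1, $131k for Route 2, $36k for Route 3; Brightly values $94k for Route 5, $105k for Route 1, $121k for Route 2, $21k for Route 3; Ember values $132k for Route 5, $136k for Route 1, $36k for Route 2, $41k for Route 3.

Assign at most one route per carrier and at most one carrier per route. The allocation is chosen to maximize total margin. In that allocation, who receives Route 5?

Optimal: Iris→Route 3 ($89k), Ridgeline→Route 2 ($131k), Brightly→Route 1 ($105k), Ember→Route 5 ($132k) — total 89+131+105+132 = $457k.
Max-entry greedy (repeatedly take the single best remaining cell) gives $425k, worse by 32.
Next-best assignment: Iris→Route 3, Ridgeline→Route 5, Brightly→Route 2, Ember→Route 1 = $451k.
No other one-to-one assignment exceeds $457k.
Ember's own top route is Route 1 ($136k), but forcing Ember→Route 1 and reassigning the rest optimally gives only $451k — worse by 6.

Ember receives Route 5.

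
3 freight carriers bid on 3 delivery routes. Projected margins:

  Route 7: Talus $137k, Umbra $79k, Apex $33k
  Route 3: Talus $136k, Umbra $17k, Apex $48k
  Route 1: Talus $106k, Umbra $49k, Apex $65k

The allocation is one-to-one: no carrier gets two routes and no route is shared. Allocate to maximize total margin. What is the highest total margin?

Max total: $280k

This is a one-to-one assignment (maximum-weight bipartite matching).
Optimal: Talus→Route 3 ($136k), Umbra→Route 7 ($79k), Apex→Route 1 ($65k) — total 136+79+65 = $280k.
Column-greedy (each route in turn goes to its best remaining carrier) gives $234k, worse by 46.
Swapping Talus↔Umbra (Talus→Route 7 $137k, Umbra→Route 3 $17k) loses 61.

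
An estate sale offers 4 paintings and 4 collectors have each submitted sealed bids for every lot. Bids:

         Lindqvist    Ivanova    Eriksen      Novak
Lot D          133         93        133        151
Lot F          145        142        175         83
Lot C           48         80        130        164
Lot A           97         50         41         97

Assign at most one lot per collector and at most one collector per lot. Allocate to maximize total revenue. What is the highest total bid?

This is the linear assignment problem.
Optimal: Lindqvist→Lot A ($97), Ivanova→Lot F ($142), Eriksen→Lot D ($133), Novak→Lot C ($164) — total 97+142+133+164 = $536.
Next-best assignment: Lindqvist→Lot A, Ivanova→Lot D, Eriksen→Lot F, Novak→Lot C = $529.
Swapping Ivanova↔Novak (Ivanova→Lot C $80, Novak→Lot F $83) loses 143.
Every other assignment is strictly worse.

Max total: $536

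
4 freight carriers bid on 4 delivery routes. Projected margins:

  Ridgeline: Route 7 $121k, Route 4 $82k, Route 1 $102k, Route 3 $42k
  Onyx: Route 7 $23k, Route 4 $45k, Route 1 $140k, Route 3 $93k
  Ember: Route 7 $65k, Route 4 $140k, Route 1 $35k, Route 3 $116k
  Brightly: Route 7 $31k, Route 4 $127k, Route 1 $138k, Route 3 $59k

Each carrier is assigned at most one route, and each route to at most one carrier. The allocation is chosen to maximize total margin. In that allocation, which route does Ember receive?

This is the linear assignment problem.
Optimal: Ridgeline→Route 7 ($121k), Onyx→Route 1 ($140k), Ember→Route 3 ($116k), Brightly→Route 4 ($127k) — total 121+140+116+127 = $504k.
Next-best assignment: Ridgeline→Route 7, Onyx→Route 3, Ember→Route 4, Brightly→Route 1 = $492k.
Ember's own top route is Route 4 ($140k), but forcing Ember→Route 4 and reassigning the rest optimally gives only $492k — worse by 12.

Ember receives Route 3.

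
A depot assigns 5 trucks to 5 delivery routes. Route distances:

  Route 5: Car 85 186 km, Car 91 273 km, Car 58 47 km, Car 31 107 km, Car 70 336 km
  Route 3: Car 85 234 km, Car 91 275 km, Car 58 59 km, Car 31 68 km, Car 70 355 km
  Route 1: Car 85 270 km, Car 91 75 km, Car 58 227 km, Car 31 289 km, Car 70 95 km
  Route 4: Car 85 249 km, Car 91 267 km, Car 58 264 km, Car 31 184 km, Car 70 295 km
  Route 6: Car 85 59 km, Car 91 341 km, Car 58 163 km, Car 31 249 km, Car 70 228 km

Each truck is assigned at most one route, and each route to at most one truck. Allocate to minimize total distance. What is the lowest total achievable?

Optimal: Car 85→Route 6 (59 km), Car 91→Route 4 (267 km), Car 58→Route 5 (47 km), Car 31→Route 3 (68 km), Car 70→Route 1 (95 km) — total 59+267+47+68+95 = 536 km.
Next-best assignment: Car 85→Route 6, Car 91→Route 1, Car 58→Route 5, Car 31→Route 3, Car 70→Route 4 = 544 km.
Swapping Car 85↔Car 31 (Car 85→Route 3 234 km, Car 31→Route 6 249 km) adds 356.

Minimum total: 536 km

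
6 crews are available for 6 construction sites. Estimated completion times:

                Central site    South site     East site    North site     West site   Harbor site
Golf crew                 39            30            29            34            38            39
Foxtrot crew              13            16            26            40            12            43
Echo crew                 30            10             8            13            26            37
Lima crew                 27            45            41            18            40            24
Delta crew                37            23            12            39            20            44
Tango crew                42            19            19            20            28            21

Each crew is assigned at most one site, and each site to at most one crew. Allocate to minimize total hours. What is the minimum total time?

Treat this as an assignment problem: match each crew to one site.
Optimal: Golf crew→South site (30 hours), Foxtrot crew→Central site (13 hours), Echo crew→East site (8 hours), Lima crew→North site (18 hours), Delta crew→West site (20 hours), Tango crew→Harbor site (21 hours) — total 30+13+8+18+20+21 = 110 hours.
Column-greedy (each site in turn goes to its cheapest remaining crew) gives 120 hours, worse by 10.
Swapping Delta crew↔Tango crew (Delta crew→Harbor site 44 hours, Tango crew→West site 28 hours) adds 31.
No other one-to-one assignment undercuts 110 hours.

Min total: 110 hours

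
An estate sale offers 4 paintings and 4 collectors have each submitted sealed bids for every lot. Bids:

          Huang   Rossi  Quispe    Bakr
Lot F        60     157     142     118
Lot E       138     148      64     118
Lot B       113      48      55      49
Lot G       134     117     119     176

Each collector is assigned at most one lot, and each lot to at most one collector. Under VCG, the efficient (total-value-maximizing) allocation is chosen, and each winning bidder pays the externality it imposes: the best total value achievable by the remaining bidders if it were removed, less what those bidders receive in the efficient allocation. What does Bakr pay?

Efficient allocation: Huang→Lot B ($113), Rossi→Lot E ($148), Quispe→Lot F ($142), Bakr→Lot G ($176); total welfare W = $579.
Bakr receives Lot G at value $176, so the others get W − 176 = $403.
Without Bakr: best allocation of the remaining 3 bidders over all 4 lots is Huang→Lot G ($134), Rossi→Lot E ($148), Quispe→Lot F ($142), total $424.
VCG payment = (others' best without Bakr) − (others' welfare with Bakr) = 424 − 403 = $21.

Bakr pays $21.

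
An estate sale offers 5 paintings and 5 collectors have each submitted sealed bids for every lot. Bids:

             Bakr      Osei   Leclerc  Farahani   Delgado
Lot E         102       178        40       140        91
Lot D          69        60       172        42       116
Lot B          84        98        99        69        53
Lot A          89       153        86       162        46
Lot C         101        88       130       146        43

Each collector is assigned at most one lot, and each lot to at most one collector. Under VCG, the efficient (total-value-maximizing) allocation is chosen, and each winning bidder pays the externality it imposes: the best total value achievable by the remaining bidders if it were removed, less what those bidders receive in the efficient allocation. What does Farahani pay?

Efficient allocation: Bakr→Lot B ($84), Osei→Lot E ($178), Leclerc→Lot C ($130), Farahani→Lot A ($162), Delgado→Lot D ($116); total welfare W = $670.
Farahani receives Lot A at value $162, so the others get W − 162 = $508.
Without Farahani: best allocation of the remaining 4 bidders over all 5 lots is Bakr→Lot C ($101), Osei→Lot A ($153), Leclerc→Lot D ($172), Delgado→Lot E ($91), total $517.
VCG payment = (others' best without Farahani) − (others' welfare with Farahani) = 517 − 508 = $9.

Farahani pays $9.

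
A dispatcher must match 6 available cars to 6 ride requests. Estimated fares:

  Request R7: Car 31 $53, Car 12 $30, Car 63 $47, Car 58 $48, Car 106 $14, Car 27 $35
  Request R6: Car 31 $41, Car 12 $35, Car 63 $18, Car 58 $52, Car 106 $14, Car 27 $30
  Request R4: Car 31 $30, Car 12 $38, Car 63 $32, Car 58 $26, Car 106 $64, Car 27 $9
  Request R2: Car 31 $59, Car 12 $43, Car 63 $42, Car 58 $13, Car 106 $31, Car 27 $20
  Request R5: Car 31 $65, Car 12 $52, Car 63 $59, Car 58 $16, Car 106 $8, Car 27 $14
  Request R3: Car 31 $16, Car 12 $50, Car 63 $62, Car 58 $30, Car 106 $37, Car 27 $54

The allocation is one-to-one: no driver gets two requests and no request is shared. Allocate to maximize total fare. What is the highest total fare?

Optimal: Car 31→Request R2 ($59), Car 12→Request R5 ($52), Car 63→Request R7 ($47), Car 58→Request R6 ($52), Car 106→Request R4 ($64), Car 27→Request R3 ($54) — total 59+52+47+52+64+54 = $328.
Max-entry greedy (repeatedly take the single best remaining cell) gives $321, worse by 7.
Swapping Car 12↔Car 31 (Car 12→Request R2 $43, Car 31→Request R5 $65) loses 3.

Max total: $328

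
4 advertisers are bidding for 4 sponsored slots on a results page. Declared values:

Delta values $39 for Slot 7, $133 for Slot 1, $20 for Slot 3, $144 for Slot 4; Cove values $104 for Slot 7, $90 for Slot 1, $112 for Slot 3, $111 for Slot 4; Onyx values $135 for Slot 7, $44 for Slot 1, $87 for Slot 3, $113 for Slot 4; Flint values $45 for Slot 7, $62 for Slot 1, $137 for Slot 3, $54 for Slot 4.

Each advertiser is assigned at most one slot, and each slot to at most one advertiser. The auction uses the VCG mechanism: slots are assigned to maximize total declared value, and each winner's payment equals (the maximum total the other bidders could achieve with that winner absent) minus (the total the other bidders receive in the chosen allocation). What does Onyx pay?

Efficient allocation: Delta→Slot 1 ($133), Cove→Slot 4 ($111), Onyx→Slot 7 ($135), Flint→Slot 3 ($137); total welfare W = $516.
Onyx receives Slot 7 at value $135, so the others get W − 135 = $381.
Without Onyx: best allocation of the remaining 3 bidders over all 4 slots is Delta→Slot 4 ($144), Cove→Slot 7 ($104), Flint→Slot 3 ($137), total $385.
VCG payment = (others' best without Onyx) − (others' welfare with Onyx) = 385 − 381 = $4.

Onyx pays $4.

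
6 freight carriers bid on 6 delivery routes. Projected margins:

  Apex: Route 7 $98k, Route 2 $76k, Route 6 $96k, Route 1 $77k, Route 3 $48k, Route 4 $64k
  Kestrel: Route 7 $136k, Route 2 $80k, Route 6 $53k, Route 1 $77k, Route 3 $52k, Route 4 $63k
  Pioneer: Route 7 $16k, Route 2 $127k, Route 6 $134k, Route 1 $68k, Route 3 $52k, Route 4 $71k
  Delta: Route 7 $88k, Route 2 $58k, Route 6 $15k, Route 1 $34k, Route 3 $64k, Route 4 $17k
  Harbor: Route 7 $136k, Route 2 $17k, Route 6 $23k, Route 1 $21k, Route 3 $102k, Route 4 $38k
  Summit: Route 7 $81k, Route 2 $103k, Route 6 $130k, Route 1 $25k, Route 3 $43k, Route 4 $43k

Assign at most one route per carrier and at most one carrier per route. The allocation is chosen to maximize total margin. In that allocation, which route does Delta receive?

Optimal: Apex→Route 4 ($64k), Kestrel→Route 1 ($77k), Pioneer→Route 2 ($127k), Delta→Route 3 ($64k), Harbor→Route 7 ($136k), Summit→Route 6 ($130k) — total 64+77+127+64+136+130 = $598k.
Column-greedy (each route in turn goes to its best remaining carrier) gives $589k, worse by 9.
No other one-to-one assignment exceeds $598k.
Delta's own top route is Route 7 ($88k), but forcing Delta→Route 7 and reassigning the rest optimally gives only $588k — worse by 10.

Delta receives Route 3.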